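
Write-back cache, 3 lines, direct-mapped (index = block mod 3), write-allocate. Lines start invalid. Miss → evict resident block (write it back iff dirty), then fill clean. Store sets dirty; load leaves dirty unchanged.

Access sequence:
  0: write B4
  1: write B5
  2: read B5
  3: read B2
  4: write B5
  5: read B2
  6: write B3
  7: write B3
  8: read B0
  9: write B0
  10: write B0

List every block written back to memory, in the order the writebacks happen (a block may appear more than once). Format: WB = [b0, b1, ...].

  0 | W B4 → L1 miss [D]
  1 | W B5 → L2 miss [D]
  2 | R B5 → L2 hit [D]
  3 | R B2 → L2 miss wb→B5 [-]
  4 | W B5 → L2 miss [D]
  5 | R B2 → L2 miss wb→B5 [-]
  6 | W B3 → L0 miss [D]
  7 | W B3 → L0 hit [D]
  8 | R B0 → L0 miss wb→B3 [-]
  9 | W B0 → L0 hit [D]
  10 | W B0 → L0 hit [D]

WB = [5, 5, 3]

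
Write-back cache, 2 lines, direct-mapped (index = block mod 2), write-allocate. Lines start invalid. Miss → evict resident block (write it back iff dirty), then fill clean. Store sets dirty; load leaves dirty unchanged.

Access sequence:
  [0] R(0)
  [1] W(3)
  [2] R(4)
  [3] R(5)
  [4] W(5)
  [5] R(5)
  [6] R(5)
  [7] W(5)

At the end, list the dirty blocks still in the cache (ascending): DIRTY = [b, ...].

DIRTY = [5]

  0 | R B0 → L0 miss [-]
  1 | W B3 → L1 miss [D]
  2 | R B4 → L0 miss [-]
  3 | R B5 → L1 miss wb→B3 [-]
  4 | W B5 → L1 hit [D]
  5 | R B5 → L1 hit [D]
  6 | R B5 → L1 hit [D]
  7 | W B5 → L1 hit [D]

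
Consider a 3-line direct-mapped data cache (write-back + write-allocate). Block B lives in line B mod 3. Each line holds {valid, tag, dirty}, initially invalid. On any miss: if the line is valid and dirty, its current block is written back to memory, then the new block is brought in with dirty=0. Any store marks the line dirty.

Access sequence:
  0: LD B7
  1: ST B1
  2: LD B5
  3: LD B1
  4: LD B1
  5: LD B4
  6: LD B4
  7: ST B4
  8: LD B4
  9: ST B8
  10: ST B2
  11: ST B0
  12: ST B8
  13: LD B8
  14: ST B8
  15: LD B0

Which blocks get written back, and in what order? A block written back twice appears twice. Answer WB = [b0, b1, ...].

0: R B7 → L1 miss [-]
1: W B1 → L1 miss [D]
2: R B5 → L2 miss [-]
3: R B1 → L1 hit [D]
4: R B1 → L1 hit [D]
5: R B4 → L1 miss wb→B1 [-]
6: R B4 → L1 hit [-]
7: W B4 → L1 hit [D]
8: R B4 → L1 hit [D]
9: W B8 → L2 miss [D]
10: W B2 → L2 miss wb→B8 [D]
11: W B0 → L0 miss [D]
12: W B8 → L2 miss wb→B2 [D]
13: R B8 → L2 hit [D]
14: W B8 → L2 hit [D]
15: R B0 → L0 hit [D]

WB = [1, 8, 2]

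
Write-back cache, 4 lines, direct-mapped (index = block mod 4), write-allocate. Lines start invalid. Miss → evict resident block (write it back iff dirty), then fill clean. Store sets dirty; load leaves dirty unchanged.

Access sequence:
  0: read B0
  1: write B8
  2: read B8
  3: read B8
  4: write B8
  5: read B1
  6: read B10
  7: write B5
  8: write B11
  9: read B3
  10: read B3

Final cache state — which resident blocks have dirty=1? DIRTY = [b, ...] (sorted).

DIRTY = [5, 8]

0: R B0 -> L0 miss  d=-]
1: W B8 -> L0 miss  d=D]
2: R B8 -> L0 hit  d=D]
3: R B8 -> L0 hit  d=D]
4: W B8 -> L0 hit  d=D]
5: R B1 -> L1 miss  d=-]
6: R B10 -> L2 miss  d=-]
7: W B5 -> L1 miss  d=D]
8: W B11 -> L3 miss  d=D]
9: R B3 -> L3 miss wb->B11  d=-]
10: R B3 -> L3 hit  d=-]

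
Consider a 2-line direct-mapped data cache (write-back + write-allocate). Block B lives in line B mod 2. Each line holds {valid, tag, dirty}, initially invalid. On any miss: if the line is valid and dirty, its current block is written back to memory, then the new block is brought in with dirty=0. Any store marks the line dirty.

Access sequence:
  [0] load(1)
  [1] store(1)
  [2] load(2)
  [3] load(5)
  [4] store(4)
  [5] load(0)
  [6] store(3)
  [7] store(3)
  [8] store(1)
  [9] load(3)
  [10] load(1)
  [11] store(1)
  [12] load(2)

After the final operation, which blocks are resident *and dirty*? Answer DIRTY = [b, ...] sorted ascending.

DIRTY = [1]

0: R B1 -> L1 miss  d=-]
1: W B1 -> L1 hit  d=D]
2: R B2 -> L0 miss  d=-]
3: R B5 -> L1 miss wb->B1  d=-]
4: W B4 -> L0 miss  d=D]
5: R B0 -> L0 miss wb->B4  d=-]
6: W B3 -> L1 miss  d=D]
7: W B3 -> L1 hit  d=D]
8: W B1 -> L1 miss wb->B3  d=D]
9: R B3 -> L1 miss wb->B1  d=-]
10: R B1 -> L1 miss  d=-]
11: W B1 -> L1 hit  d=D]
12: R B2 -> L0 miss  d=-]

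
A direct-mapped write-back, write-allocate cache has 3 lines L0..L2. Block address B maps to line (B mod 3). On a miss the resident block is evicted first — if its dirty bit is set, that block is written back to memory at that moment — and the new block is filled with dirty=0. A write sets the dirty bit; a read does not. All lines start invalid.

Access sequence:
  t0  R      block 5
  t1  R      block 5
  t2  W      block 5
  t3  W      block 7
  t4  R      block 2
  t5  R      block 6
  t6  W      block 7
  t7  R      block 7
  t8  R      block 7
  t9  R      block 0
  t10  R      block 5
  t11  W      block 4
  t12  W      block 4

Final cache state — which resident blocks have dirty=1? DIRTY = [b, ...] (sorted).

0: R B5 → L2 miss [-]
1: R B5 → L2 hit [-]
2: W B5 → L2 hit [D]
3: W B7 → L1 miss [D]
4: R B2 → L2 miss wb→B5 [-]
5: R B6 → L0 miss [-]
6: W B7 → L1 hit [D]
7: R B7 → L1 hit [D]
8: R B7 → L1 hit [D]
9: R B0 → L0 miss [-]
10: R B5 → L2 miss [-]
11: W B4 → L1 miss wb→B7 [D]
12: W B4 → L1 hit [D]

DIRTY = [4]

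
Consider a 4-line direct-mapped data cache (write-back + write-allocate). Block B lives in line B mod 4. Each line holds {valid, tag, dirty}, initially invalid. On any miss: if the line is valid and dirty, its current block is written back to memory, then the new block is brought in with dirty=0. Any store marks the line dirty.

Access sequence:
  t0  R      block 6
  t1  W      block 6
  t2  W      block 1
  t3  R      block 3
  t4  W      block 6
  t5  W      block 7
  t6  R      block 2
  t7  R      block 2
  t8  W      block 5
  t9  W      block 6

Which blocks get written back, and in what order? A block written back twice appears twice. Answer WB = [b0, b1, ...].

0: R B6 → L2 miss [-]
1: W B6 → L2 hit [D]
2: W B1 → L1 miss [D]
3: R B3 → L3 miss [-]
4: W B6 → L2 hit [D]
5: W B7 → L3 miss [D]
6: R B2 → L2 miss wb→B6 [-]
7: R B2 → L2 hit [-]
8: W B5 → L1 miss wb→B1 [D]
9: W B6 → L2 miss [D]

WB = [6, 1]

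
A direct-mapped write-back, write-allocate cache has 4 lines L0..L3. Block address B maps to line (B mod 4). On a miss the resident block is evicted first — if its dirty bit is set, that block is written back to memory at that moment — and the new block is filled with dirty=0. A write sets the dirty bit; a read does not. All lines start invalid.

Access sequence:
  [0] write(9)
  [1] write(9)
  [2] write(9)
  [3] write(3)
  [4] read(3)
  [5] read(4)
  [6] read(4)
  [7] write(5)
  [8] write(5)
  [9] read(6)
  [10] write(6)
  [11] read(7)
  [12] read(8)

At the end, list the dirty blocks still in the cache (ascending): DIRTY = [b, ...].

DIRTY = [5, 6]

  0 | W B9 → L1 miss [D]
  1 | W B9 → L1 hit [D]
  2 | W B9 → L1 hit [D]
  3 | W B3 → L3 miss [D]
  4 | R B3 → L3 hit [D]
  5 | R B4 → L0 miss [-]
  6 | R B4 → L0 hit [-]
  7 | W B5 → L1 miss wb→B9 [D]
  8 | W B5 → L1 hit [D]
  9 | R B6 → L2 miss [-]
  10 | W B6 → L2 hit [D]
  11 | R B7 → L3 miss wb→B3 [-]
  12 | R B8 → L0 miss [-]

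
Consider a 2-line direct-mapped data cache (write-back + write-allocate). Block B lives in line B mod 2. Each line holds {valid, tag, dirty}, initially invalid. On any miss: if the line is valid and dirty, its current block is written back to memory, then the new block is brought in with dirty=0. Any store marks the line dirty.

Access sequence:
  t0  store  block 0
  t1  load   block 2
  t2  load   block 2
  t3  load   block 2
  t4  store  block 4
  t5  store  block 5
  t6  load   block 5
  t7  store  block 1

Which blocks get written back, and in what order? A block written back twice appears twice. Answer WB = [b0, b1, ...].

WB = [0, 5]

0: W B0 -> L0 miss  d=D]
1: R B2 -> L0 miss wb->B0  d=-]
2: R B2 -> L0 hit  d=-]
3: R B2 -> L0 hit  d=-]
4: W B4 -> L0 miss  d=D]
5: W B5 -> L1 miss  d=D]
6: R B5 -> L1 hit  d=D]
7: W B1 -> L1 miss wb->B5  d=D]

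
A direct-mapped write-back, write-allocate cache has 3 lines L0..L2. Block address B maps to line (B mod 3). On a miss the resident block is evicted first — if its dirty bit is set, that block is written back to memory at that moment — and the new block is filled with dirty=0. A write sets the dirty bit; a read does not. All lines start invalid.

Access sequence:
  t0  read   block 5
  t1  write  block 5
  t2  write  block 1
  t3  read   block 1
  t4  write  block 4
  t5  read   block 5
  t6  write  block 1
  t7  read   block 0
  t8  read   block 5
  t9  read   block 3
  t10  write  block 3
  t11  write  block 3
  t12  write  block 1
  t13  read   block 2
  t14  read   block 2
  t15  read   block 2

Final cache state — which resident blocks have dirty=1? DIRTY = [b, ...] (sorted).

0: R B5 → L2 miss [-]
1: W B5 → L2 hit [D]
2: W B1 → L1 miss [D]
3: R B1 → L1 hit [D]
4: W B4 → L1 miss wb→B1 [D]
5: R B5 → L2 hit [D]
6: W B1 → L1 miss wb→B4 [D]
7: R B0 → L0 miss [-]
8: R B5 → L2 hit [D]
9: R B3 → L0 miss [-]
10: W B3 → L0 hit [D]
11: W B3 → L0 hit [D]
12: W B1 → L1 hit [D]
13: R B2 → L2 miss wb→B5 [-]
14: R B2 → L2 hit [-]
15: R B2 → L2 hit [-]

DIRTY = [1, 3]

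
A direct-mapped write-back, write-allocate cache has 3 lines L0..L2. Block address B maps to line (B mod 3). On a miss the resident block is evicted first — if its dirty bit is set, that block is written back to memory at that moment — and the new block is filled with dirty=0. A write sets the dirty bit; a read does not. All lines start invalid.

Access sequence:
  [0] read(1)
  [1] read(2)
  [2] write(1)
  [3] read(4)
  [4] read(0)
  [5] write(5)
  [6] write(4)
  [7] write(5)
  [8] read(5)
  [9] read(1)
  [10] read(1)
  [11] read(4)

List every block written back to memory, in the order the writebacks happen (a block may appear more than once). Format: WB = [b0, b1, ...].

0: R B1 -> L1 miss  d=-]
1: R B2 -> L2 miss  d=-]
2: W B1 -> L1 hit  d=D]
3: R B4 -> L1 miss wb->B1  d=-]
4: R B0 -> L0 miss  d=-]
5: W B5 -> L2 miss  d=D]
6: W B4 -> L1 hit  d=D]
7: W B5 -> L2 hit  d=D]
8: R B5 -> L2 hit  d=D]
9: R B1 -> L1 miss wb->B4  d=-]
10: R B1 -> L1 hit  d=-]
11: R B4 -> L1 miss  d=-]

WB = [1, 4]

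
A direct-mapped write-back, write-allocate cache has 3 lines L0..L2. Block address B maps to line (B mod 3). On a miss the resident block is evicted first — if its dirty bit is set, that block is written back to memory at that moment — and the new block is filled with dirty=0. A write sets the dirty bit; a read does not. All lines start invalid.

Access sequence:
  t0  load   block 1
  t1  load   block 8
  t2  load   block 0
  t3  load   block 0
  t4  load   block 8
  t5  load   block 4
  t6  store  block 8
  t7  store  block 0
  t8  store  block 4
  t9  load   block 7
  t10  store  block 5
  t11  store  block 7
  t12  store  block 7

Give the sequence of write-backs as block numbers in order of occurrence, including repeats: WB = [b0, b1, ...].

WB = [4, 8]

0: R B1 → L1 miss [-]
1: R B8 → L2 miss [-]
2: R B0 → L0 miss [-]
3: R B0 → L0 hit [-]
4: R B8 → L2 hit [-]
5: R B4 → L1 miss [-]
6: W B8 → L2 hit [D]
7: W B0 → L0 hit [D]
8: W B4 → L1 hit [D]
9: R B7 → L1 miss wb→B4 [-]
10: W B5 → L2 miss wb→B8 [D]
11: W B7 → L1 hit [D]
12: W B7 → L1 hit [D]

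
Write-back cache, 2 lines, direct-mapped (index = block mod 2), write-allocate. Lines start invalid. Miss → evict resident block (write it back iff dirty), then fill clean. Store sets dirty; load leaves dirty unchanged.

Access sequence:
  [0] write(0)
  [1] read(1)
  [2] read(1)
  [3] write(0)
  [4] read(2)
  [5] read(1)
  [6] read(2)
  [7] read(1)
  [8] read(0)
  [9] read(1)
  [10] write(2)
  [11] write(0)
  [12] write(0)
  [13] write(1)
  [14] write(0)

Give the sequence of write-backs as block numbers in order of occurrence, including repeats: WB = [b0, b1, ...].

0: W B0 -> L0 miss  d=D]
1: R B1 -> L1 miss  d=-]
2: R B1 -> L1 hit  d=-]
3: W B0 -> L0 hit  d=D]
4: R B2 -> L0 miss wb->B0  d=-]
5: R B1 -> L1 hit  d=-]
6: R B2 -> L0 hit  d=-]
7: R B1 -> L1 hit  d=-]
8: R B0 -> L0 miss  d=-]
9: R B1 -> L1 hit  d=-]
10: W B2 -> L0 miss  d=D]
11: W B0 -> L0 miss wb->B2  d=D]
12: W B0 -> L0 hit  d=D]
13: W B1 -> L1 hit  d=D]
14: W B0 -> L0 hit  d=D]

WB = [0, 2]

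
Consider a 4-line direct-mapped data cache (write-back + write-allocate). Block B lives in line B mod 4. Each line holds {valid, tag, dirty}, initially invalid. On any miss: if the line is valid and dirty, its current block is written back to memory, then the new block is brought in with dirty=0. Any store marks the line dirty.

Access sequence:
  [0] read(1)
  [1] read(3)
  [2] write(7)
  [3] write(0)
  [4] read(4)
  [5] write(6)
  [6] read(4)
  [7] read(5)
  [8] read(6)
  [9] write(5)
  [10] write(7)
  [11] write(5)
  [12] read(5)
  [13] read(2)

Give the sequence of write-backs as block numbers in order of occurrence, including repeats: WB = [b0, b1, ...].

0: R B1 -> L1 miss  d=-]
1: R B3 -> L3 miss  d=-]
2: W B7 -> L3 miss  d=D]
3: W B0 -> L0 miss  d=D]
4: R B4 -> L0 miss wb->B0  d=-]
5: W B6 -> L2 miss  d=D]
6: R B4 -> L0 hit  d=-]
7: R B5 -> L1 miss  d=-]
8: R B6 -> L2 hit  d=D]
9: W B5 -> L1 hit  d=D]
10: W B7 -> L3 hit  d=D]
11: W B5 -> L1 hit  d=D]
12: R B5 -> L1 hit  d=D]
13: R B2 -> L2 miss wb->B6  d=-]

WB = [0, 6]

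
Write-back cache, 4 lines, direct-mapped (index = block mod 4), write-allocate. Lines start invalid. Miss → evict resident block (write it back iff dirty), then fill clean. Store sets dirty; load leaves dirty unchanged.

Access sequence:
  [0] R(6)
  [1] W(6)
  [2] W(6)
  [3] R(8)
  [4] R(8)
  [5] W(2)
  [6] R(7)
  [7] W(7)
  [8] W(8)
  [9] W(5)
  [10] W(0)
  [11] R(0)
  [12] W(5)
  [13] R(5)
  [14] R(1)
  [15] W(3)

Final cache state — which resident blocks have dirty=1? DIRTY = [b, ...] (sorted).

DIRTY = [0, 2, 3]

  0 | R B6 → L2 miss [-]
  1 | W B6 → L2 hit [D]
  2 | W B6 → L2 hit [D]
  3 | R B8 → L0 miss [-]
  4 | R B8 → L0 hit [-]
  5 | W B2 → L2 miss wb→B6 [D]
  6 | R B7 → L3 miss [-]
  7 | W B7 → L3 hit [D]
  8 | W B8 → L0 hit [D]
  9 | W B5 → L1 miss [D]
  10 | W B0 → L0 miss wb→B8 [D]
  11 | R B0 → L0 hit [D]
  12 | W B5 → L1 hit [D]
  13 | R B5 → L1 hit [D]
  14 | R B1 → L1 miss wb→B5 [-]
  15 | W B3 → L3 miss wb→B7 [D]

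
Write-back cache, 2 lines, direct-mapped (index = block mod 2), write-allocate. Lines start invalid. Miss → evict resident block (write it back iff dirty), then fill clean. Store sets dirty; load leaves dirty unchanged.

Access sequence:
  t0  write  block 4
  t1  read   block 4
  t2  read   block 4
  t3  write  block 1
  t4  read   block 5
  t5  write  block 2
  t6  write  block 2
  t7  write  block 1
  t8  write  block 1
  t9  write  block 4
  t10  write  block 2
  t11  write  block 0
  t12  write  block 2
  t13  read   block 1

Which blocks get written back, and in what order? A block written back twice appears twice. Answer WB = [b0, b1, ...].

0: W B4 → L0 miss [D]
1: R B4 → L0 hit [D]
2: R B4 → L0 hit [D]
3: W B1 → L1 miss [D]
4: R B5 → L1 miss wb→B1 [-]
5: W B2 → L0 miss wb→B4 [D]
6: W B2 → L0 hit [D]
7: W B1 → L1 miss [D]
8: W B1 → L1 hit [D]
9: W B4 → L0 miss wb→B2 [D]
10: W B2 → L0 miss wb→B4 [D]
11: W B0 → L0 miss wb→B2 [D]
12: W B2 → L0 miss wb→B0 [D]
13: R B1 → L1 hit [D]

WB = [1, 4, 2, 4, 2, 0]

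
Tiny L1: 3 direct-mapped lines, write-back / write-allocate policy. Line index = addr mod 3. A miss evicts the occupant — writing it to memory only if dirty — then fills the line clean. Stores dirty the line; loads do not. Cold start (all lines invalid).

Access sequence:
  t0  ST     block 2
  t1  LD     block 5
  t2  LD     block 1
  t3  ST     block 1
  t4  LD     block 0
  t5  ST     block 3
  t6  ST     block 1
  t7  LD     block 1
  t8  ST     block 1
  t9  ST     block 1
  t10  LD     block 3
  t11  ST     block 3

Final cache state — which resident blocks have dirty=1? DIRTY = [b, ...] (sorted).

  0 | W B2 → L2 miss [D]
  1 | R B5 → L2 miss wb→B2 [-]
  2 | R B1 → L1 miss [-]
  3 | W B1 → L1 hit [D]
  4 | R B0 → L0 miss [-]
  5 | W B3 → L0 miss [D]
  6 | W B1 → L1 hit [D]
  7 | R B1 → L1 hit [D]
  8 | W B1 → L1 hit [D]
  9 | W B1 → L1 hit [D]
  10 | R B3 → L0 hit [D]
  11 | W B3 → L0 hit [D]

DIRTY = [1, 3]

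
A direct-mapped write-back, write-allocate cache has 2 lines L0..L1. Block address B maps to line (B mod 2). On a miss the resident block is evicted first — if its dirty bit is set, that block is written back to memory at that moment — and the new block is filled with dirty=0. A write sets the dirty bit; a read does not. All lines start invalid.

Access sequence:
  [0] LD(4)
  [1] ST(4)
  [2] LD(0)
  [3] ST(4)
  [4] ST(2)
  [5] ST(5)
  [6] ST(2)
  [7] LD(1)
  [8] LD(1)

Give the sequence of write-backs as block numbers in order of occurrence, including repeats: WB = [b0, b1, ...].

  0 | R B4 → L0 miss [-]
  1 | W B4 → L0 hit [D]
  2 | R B0 → L0 miss wb→B4 [-]
  3 | W B4 → L0 miss [D]
  4 | W B2 → L0 miss wb→B4 [D]
  5 | W B5 → L1 miss [D]
  6 | W B2 → L0 hit [D]
  7 | R B1 → L1 miss wb→B5 [-]
  8 | R B1 → L1 hit [-]

WB = [4, 4, 5]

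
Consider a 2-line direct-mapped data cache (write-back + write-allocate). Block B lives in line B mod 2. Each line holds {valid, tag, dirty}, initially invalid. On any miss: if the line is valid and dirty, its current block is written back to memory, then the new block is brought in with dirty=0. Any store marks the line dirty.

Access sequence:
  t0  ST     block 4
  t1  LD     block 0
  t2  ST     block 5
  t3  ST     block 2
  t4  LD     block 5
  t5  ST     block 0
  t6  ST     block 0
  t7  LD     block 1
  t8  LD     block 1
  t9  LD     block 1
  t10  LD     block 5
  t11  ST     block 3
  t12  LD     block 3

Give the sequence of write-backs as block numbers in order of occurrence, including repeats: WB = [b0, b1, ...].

0: W B4 -> L0 miss  d=D]
1: R B0 -> L0 miss wb->B4  d=-]
2: W B5 -> L1 miss  d=D]
3: W B2 -> L0 miss  d=D]
4: R B5 -> L1 hit  d=D]
5: W B0 -> L0 miss wb->B2  d=D]
6: W B0 -> L0 hit  d=D]
7: R B1 -> L1 miss wb->B5  d=-]
8: R B1 -> L1 hit  d=-]
9: R B1 -> L1 hit  d=-]
10: R B5 -> L1 miss  d=-]
11: W B3 -> L1 miss  d=D]
12: R B3 -> L1 hit  d=D]

WB = [4, 2, 5]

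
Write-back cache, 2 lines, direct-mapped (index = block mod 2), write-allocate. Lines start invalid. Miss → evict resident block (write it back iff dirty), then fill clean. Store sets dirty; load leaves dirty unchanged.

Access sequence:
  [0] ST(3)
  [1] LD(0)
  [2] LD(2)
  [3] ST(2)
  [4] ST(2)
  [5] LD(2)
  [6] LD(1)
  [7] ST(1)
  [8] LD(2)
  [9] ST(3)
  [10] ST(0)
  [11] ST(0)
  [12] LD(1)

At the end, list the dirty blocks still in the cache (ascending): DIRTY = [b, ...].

DIRTY = [0]

0: W B3 → L1 miss [D]
1: R B0 → L0 miss [-]
2: R B2 → L0 miss [-]
3: W B2 → L0 hit [D]
4: W B2 → L0 hit [D]
5: R B2 → L0 hit [D]
6: R B1 → L1 miss wb→B3 [-]
7: W B1 → L1 hit [D]
8: R B2 → L0 hit [D]
9: W B3 → L1 miss wb→B1 [D]
10: W B0 → L0 miss wb→B2 [D]
11: W B0 → L0 hit [D]
12: R B1 → L1 miss wb→B3 [-]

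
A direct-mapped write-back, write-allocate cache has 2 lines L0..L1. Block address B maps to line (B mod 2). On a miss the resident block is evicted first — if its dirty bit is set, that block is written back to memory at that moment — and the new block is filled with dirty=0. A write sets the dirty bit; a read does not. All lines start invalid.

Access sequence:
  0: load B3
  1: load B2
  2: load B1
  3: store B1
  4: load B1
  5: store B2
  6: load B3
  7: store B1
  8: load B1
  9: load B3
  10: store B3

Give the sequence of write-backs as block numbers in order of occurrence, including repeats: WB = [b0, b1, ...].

WB = [1, 1]

0: R B3 → L1 miss [-]
1: R B2 → L0 miss [-]
2: R B1 → L1 miss [-]
3: W B1 → L1 hit [D]
4: R B1 → L1 hit [D]
5: W B2 → L0 hit [D]
6: R B3 → L1 miss wb→B1 [-]
7: W B1 → L1 miss [D]
8: R B1 → L1 hit [D]
9: R B3 → L1 miss wb→B1 [-]
10: W B3 → L1 hit [D]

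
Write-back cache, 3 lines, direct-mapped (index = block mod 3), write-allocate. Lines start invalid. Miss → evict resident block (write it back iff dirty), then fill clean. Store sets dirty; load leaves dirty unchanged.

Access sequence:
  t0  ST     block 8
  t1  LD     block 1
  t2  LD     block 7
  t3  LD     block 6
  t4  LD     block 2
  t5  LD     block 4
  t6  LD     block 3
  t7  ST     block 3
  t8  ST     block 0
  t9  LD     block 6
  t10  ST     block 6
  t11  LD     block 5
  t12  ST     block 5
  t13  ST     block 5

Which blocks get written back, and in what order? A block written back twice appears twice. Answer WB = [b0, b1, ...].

WB = [8, 3, 0]

0: W B8 -> L2 miss  d=D]
1: R B1 -> L1 miss  d=-]
2: R B7 -> L1 miss  d=-]
3: R B6 -> L0 miss  d=-]
4: R B2 -> L2 miss wb->B8  d=-]
5: R B4 -> L1 miss  d=-]
6: R B3 -> L0 miss  d=-]
7: W B3 -> L0 hit  d=D]
8: W B0 -> L0 miss wb->B3  d=D]
9: R B6 -> L0 miss wb->B0  d=-]
10: W B6 -> L0 hit  d=D]
11: R B5 -> L2 miss  d=-]
12: W B5 -> L2 hit  d=D]
13: W B5 -> L2 hit  d=D]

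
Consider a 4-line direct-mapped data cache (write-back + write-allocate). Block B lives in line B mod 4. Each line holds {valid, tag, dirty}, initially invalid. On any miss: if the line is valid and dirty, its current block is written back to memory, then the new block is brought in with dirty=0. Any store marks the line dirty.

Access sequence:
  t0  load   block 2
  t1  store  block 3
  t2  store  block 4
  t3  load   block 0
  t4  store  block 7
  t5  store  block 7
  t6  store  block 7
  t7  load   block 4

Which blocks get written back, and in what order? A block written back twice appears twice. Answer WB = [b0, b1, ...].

WB = [4, 3]

0: R B2 -> L2 miss  d=-]
1: W B3 -> L3 miss  d=D]
2: W B4 -> L0 miss  d=D]
3: R B0 -> L0 miss wb->B4  d=-]
4: W B7 -> L3 miss wb->B3  d=D]
5: W B7 -> L3 hit  d=D]
6: W B7 -> L3 hit  d=D]
7: R B4 -> L0 miss  d=-]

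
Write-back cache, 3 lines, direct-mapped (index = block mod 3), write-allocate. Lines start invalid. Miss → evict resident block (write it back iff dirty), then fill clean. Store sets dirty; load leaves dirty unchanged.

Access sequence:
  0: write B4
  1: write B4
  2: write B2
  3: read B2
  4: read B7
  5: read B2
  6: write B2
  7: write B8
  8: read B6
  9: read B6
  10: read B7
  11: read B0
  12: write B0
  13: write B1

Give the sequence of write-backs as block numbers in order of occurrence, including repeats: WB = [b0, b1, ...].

WB = [4, 2]

0: W B4 → L1 miss [D]
1: W B4 → L1 hit [D]
2: W B2 → L2 miss [D]
3: R B2 → L2 hit [D]
4: R B7 → L1 miss wb→B4 [-]
5: R B2 → L2 hit [D]
6: W B2 → L2 hit [D]
7: W B8 → L2 miss wb→B2 [D]
8: R B6 → L0 miss [-]
9: R B6 → L0 hit [-]
10: R B7 → L1 hit [-]
11: R B0 → L0 miss [-]
12: W B0 → L0 hit [D]
13: W B1 → L1 miss [D]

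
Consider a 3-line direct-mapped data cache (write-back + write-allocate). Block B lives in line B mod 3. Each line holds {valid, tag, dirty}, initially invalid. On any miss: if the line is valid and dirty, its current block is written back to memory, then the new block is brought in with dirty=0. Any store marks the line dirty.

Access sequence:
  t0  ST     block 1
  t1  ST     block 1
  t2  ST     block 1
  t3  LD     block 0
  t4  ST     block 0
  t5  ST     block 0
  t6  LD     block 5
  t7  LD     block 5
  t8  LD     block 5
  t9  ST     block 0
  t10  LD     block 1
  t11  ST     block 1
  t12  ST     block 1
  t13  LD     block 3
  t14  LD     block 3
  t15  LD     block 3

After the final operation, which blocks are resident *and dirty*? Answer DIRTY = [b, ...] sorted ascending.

DIRTY = [1]

0: W B1 -> L1 miss  d=D]
1: W B1 -> L1 hit  d=D]
2: W B1 -> L1 hit  d=D]
3: R B0 -> L0 miss  d=-]
4: W B0 -> L0 hit  d=D]
5: W B0 -> L0 hit  d=D]
6: R B5 -> L2 miss  d=-]
7: R B5 -> L2 hit  d=-]
8: R B5 -> L2 hit  d=-]
9: W B0 -> L0 hit  d=D]
10: R B1 -> L1 hit  d=D]
11: W B1 -> L1 hit  d=D]
12: W B1 -> L1 hit  d=D]
13: R B3 -> L0 miss wb->B0  d=-]
14: R B3 -> L0 hit  d=-]
15: R B3 -> L0 hit  d=-]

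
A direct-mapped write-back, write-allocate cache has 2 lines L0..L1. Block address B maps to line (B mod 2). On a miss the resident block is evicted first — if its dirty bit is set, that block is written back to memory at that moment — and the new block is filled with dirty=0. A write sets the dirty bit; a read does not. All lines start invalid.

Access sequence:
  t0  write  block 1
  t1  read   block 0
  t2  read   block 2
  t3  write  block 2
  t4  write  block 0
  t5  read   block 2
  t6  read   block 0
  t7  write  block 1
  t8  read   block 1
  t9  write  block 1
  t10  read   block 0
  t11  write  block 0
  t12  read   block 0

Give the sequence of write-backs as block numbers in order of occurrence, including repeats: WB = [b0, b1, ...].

WB = [2, 0]

0: W B1 → L1 miss [D]
1: R B0 → L0 miss [-]
2: R B2 → L0 miss [-]
3: W B2 → L0 hit [D]
4: W B0 → L0 miss wb→B2 [D]
5: R B2 → L0 miss wb→B0 [-]
6: R B0 → L0 miss [-]
7: W B1 → L1 hit [D]
8: R B1 → L1 hit [D]
9: W B1 → L1 hit [D]
10: R B0 → L0 hit [-]
11: W B0 → L0 hit [D]
12: R B0 → L0 hit [D]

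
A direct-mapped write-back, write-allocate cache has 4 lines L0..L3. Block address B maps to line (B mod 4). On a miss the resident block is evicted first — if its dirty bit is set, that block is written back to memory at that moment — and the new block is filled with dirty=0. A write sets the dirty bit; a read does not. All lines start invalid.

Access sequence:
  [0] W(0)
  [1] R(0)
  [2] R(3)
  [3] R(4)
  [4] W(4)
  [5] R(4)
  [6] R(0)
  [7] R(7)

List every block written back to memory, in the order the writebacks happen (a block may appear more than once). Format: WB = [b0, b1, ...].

WB = [0, 4]

0: W B0 -> L0 miss  d=D]
1: R B0 -> L0 hit  d=D]
2: R B3 -> L3 miss  d=-]
3: R B4 -> L0 miss wb->B0  d=-]
4: W B4 -> L0 hit  d=D]
5: R B4 -> L0 hit  d=D]
6: R B0 -> L0 miss wb->B4  d=-]
7: R B7 -> L3 miss  d=-]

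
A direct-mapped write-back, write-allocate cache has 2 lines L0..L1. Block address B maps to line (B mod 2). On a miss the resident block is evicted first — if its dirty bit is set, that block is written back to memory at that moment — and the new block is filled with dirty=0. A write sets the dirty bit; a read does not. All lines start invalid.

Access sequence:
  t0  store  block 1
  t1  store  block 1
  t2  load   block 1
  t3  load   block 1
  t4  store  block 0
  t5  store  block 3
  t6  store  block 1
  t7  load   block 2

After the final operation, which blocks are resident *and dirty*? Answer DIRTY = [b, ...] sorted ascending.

0: W B1 → L1 miss [D]
1: W B1 → L1 hit [D]
2: R B1 → L1 hit [D]
3: R B1 → L1 hit [D]
4: W B0 → L0 miss [D]
5: W B3 → L1 miss wb→B1 [D]
6: W B1 → L1 miss wb→B3 [D]
7: R B2 → L0 miss wb→B0 [-]

DIRTY = [1]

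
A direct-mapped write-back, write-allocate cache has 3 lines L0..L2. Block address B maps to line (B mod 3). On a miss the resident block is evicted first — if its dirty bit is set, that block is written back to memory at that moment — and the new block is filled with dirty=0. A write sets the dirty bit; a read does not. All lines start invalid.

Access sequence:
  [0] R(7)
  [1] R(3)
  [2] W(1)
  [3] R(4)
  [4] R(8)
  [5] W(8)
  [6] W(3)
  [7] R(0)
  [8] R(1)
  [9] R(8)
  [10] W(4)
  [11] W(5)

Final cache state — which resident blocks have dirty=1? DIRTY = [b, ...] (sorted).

0: R B7 → L1 miss [-]
1: R B3 → L0 miss [-]
2: W B1 → L1 miss [D]
3: R B4 → L1 miss wb→B1 [-]
4: R B8 → L2 miss [-]
5: W B8 → L2 hit [D]
6: W B3 → L0 hit [D]
7: R B0 → L0 miss wb→B3 [-]
8: R B1 → L1 miss [-]
9: R B8 → L2 hit [D]
10: W B4 → L1 miss [D]
11: W B5 → L2 miss wb→B8 [D]

DIRTY = [4, 5]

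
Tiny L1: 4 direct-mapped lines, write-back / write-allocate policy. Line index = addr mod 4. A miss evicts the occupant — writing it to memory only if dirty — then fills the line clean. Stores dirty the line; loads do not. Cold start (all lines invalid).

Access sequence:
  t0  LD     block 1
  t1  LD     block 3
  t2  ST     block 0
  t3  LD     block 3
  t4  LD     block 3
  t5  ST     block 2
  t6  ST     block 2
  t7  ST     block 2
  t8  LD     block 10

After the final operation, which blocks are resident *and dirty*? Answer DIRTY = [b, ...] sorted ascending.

DIRTY = [0]

0: R B1 → L1 miss [-]
1: R B3 → L3 miss [-]
2: W B0 → L0 miss [D]
3: R B3 → L3 hit [-]
4: R B3 → L3 hit [-]
5: W B2 → L2 miss [D]
6: W B2 → L2 hit [D]
7: W B2 → L2 hit [D]
8: R B10 → L2 miss wb→B2 [-]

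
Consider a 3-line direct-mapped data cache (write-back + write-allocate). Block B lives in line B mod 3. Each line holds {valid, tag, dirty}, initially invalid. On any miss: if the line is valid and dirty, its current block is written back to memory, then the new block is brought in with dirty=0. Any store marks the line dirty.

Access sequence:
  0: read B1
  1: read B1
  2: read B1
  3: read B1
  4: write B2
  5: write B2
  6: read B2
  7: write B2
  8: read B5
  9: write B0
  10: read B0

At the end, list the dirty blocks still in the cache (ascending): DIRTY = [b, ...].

DIRTY = [0]

0: R B1 -> L1 miss  d=-]
1: R B1 -> L1 hit  d=-]
2: R B1 -> L1 hit  d=-]
3: R B1 -> L1 hit  d=-]
4: W B2 -> L2 miss  d=D]
5: W B2 -> L2 hit  d=D]
6: R B2 -> L2 hit  d=D]
7: W B2 -> L2 hit  d=D]
8: R B5 -> L2 miss wb->B2  d=-]
9: W B0 -> L0 miss  d=D]
10: R B0 -> L0 hit  d=D]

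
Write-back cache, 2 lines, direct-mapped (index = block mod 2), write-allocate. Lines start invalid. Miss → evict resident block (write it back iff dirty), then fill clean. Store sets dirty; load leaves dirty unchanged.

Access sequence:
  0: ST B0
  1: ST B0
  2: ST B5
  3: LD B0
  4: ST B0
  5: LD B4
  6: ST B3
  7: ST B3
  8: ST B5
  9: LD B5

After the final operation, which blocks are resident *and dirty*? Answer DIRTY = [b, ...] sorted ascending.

DIRTY = [5]

0: W B0 -> L0 miss  d=D]
1: W B0 -> L0 hit  d=D]
2: W B5 -> L1 miss  d=D]
3: R B0 -> L0 hit  d=D]
4: W B0 -> L0 hit  d=D]
5: R B4 -> L0 miss wb->B0  d=-]
6: W B3 -> L1 miss wb->B5  d=D]
7: W B3 -> L1 hit  d=D]
8: W B5 -> L1 miss wb->B3  d=D]
9: R B5 -> L1 hit  d=D]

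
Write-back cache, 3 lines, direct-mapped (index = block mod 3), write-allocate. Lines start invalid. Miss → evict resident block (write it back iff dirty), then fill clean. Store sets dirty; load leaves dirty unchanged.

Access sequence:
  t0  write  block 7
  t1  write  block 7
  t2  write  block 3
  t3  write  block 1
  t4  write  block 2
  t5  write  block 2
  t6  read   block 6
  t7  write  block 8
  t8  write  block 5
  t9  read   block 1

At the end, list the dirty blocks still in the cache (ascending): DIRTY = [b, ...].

DIRTY = [1, 5]

0: W B7 → L1 miss [D]
1: W B7 → L1 hit [D]
2: W B3 → L0 miss [D]
3: W B1 → L1 miss wb→B7 [D]
4: W B2 → L2 miss [D]
5: W B2 → L2 hit [D]
6: R B6 → L0 miss wb→B3 [-]
7: W B8 → L2 miss wb→B2 [D]
8: W B5 → L2 miss wb→B8 [D]
9: R B1 → L1 hit [D]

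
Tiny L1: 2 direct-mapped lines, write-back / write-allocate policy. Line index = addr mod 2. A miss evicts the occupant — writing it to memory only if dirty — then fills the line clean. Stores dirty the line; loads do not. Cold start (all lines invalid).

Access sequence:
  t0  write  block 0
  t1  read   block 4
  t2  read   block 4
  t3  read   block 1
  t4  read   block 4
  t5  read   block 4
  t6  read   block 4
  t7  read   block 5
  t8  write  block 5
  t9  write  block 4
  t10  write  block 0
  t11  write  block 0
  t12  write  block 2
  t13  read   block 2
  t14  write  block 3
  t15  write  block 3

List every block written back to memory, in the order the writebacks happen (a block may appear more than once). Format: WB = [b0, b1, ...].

WB = [0, 4, 0, 5]

0: W B0 -> L0 miss  d=D]
1: R B4 -> L0 miss wb->B0  d=-]
2: R B4 -> L0 hit  d=-]
3: R B1 -> L1 miss  d=-]
4: R B4 -> L0 hit  d=-]
5: R B4 -> L0 hit  d=-]
6: R B4 -> L0 hit  d=-]
7: R B5 -> L1 miss  d=-]
8: W B5 -> L1 hit  d=D]
9: W B4 -> L0 hit  d=D]
10: W B0 -> L0 miss wb->B4  d=D]
11: W B0 -> L0 hit  d=D]
12: W B2 -> L0 miss wb->B0  d=D]
13: R B2 -> L0 hit  d=D]
14: W B3 -> L1 miss wb->B5  d=D]
15: W B3 -> L1 hit  d=D]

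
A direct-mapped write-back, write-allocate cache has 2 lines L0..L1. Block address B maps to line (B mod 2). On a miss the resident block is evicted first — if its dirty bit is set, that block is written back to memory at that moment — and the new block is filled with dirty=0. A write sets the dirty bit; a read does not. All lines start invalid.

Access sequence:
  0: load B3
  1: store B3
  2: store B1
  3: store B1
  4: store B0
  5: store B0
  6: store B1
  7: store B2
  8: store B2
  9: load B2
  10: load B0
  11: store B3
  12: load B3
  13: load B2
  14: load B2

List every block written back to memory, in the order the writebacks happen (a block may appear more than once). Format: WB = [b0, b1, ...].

WB = [3, 0, 2, 1]

0: R B3 → L1 miss [-]
1: W B3 → L1 hit [D]
2: W B1 → L1 miss wb→B3 [D]
3: W B1 → L1 hit [D]
4: W B0 → L0 miss [D]
5: W B0 → L0 hit [D]
6: W B1 → L1 hit [D]
7: W B2 → L0 miss wb→B0 [D]
8: W B2 → L0 hit [D]
9: R B2 → L0 hit [D]
10: R B0 → L0 miss wb→B2 [-]
11: W B3 → L1 miss wb→B1 [D]
12: R B3 → L1 hit [D]
13: R B2 → L0 miss [-]
14: R B2 → L0 hit [-]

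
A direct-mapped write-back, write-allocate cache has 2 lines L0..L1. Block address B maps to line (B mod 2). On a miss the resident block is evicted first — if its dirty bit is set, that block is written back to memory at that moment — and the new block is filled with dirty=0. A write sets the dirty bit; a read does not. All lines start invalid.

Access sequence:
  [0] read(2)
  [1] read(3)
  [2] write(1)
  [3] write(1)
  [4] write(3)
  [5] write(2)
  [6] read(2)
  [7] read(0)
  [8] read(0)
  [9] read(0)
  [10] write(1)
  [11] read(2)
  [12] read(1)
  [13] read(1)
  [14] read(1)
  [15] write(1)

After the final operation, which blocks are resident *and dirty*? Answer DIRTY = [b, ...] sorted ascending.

0: R B2 → L0 miss [-]
1: R B3 → L1 miss [-]
2: W B1 → L1 miss [D]
3: W B1 → L1 hit [D]
4: W B3 → L1 miss wb→B1 [D]
5: W B2 → L0 hit [D]
6: R B2 → L0 hit [D]
7: R B0 → L0 miss wb→B2 [-]
8: R B0 → L0 hit [-]
9: R B0 → L0 hit [-]
10: W B1 → L1 miss wb→B3 [D]
11: R B2 → L0 miss [-]
12: R B1 → L1 hit [D]
13: R B1 → L1 hit [D]
14: R B1 → L1 hit [D]
15: W B1 → L1 hit [D]

DIRTY = [1]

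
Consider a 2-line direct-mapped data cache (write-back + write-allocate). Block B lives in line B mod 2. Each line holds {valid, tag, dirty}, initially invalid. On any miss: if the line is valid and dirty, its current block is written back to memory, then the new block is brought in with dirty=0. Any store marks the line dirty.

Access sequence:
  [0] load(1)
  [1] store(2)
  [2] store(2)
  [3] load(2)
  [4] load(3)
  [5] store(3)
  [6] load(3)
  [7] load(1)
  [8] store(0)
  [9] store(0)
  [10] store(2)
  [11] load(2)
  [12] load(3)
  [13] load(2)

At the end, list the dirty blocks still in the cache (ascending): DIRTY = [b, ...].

DIRTY = [2]

0: R B1 → L1 miss [-]
1: W B2 → L0 miss [D]
2: W B2 → L0 hit [D]
3: R B2 → L0 hit [D]
4: R B3 → L1 miss [-]
5: W B3 → L1 hit [D]
6: R B3 → L1 hit [D]
7: R B1 → L1 miss wb→B3 [-]
8: W B0 → L0 miss wb→B2 [D]
9: W B0 → L0 hit [D]
10: W B2 → L0 miss wb→B0 [D]
11: R B2 → L0 hit [D]
12: R B3 → L1 miss [-]
13: R B2 → L0 hit [D]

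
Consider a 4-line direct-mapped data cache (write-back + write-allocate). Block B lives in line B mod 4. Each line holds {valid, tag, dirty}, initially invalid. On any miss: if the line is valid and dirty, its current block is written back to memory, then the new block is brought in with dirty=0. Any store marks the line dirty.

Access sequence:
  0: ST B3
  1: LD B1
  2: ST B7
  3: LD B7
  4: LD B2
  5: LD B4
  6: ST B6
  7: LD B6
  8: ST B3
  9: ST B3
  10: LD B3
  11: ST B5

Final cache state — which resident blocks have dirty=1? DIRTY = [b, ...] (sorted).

0: W B3 -> L3 miss  d=D]
1: R B1 -> L1 miss  d=-]
2: W B7 -> L3 miss wb->B3  d=D]
3: R B7 -> L3 hit  d=D]
4: R B2 -> L2 miss  d=-]
5: R B4 -> L0 miss  d=-]
6: W B6 -> L2 miss  d=D]
7: R B6 -> L2 hit  d=D]
8: W B3 -> L3 miss wb->B7  d=D]
9: W B3 -> L3 hit  d=D]
10: R B3 -> L3 hit  d=D]
11: W B5 -> L1 miss  d=D]

DIRTY = [3, 5, 6]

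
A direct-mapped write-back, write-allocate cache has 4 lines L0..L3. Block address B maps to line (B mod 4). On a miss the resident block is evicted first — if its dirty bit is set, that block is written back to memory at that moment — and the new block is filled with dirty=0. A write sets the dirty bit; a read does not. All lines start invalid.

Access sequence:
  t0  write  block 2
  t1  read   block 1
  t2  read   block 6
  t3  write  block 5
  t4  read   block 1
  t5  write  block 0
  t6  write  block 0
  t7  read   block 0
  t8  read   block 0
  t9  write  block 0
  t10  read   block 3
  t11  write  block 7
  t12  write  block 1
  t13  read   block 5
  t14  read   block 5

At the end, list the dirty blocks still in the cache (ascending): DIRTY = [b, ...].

DIRTY = [0, 7]

0: W B2 → L2 miss [D]
1: R B1 → L1 miss [-]
2: R B6 → L2 miss wb→B2 [-]
3: W B5 → L1 miss [D]
4: R B1 → L1 miss wb→B5 [-]
5: W B0 → L0 miss [D]
6: W B0 → L0 hit [D]
7: R B0 → L0 hit [D]
8: R B0 → L0 hit [D]
9: W B0 → L0 hit [D]
10: R B3 → L3 miss [-]
11: W B7 → L3 miss [D]
12: W B1 → L1 hit [D]
13: R B5 → L1 miss wb→B1 [-]
14: R B5 → L1 hit [-]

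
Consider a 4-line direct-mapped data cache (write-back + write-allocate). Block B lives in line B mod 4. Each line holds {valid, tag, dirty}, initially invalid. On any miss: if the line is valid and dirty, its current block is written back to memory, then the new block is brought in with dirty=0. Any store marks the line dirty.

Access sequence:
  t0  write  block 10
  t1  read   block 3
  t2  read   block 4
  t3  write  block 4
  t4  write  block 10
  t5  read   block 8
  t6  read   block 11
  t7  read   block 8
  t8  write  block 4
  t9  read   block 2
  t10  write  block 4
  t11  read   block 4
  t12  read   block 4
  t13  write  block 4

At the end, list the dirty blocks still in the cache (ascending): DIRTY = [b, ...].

DIRTY = [4]

0: W B10 → L2 miss [D]
1: R B3 → L3 miss [-]
2: R B4 → L0 miss [-]
3: W B4 → L0 hit [D]
4: W B10 → L2 hit [D]
5: R B8 → L0 miss wb→B4 [-]
6: R B11 → L3 miss [-]
7: R B8 → L0 hit [-]
8: W B4 → L0 miss [D]
9: R B2 → L2 miss wb→B10 [-]
10: W B4 → L0 hit [D]
11: R B4 → L0 hit [D]
12: R B4 → L0 hit [D]
13: W B4 → L0 hit [D]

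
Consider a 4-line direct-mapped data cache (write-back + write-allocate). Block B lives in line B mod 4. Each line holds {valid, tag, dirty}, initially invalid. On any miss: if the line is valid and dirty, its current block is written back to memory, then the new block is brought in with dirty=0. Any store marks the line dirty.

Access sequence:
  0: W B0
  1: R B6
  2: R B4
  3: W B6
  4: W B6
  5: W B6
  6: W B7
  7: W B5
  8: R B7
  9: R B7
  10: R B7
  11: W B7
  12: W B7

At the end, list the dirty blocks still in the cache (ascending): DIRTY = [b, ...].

DIRTY = [5, 6, 7]

0: W B0 → L0 miss [D]
1: R B6 → L2 miss [-]
2: R B4 → L0 miss wb→B0 [-]
3: W B6 → L2 hit [D]
4: W B6 → L2 hit [D]
5: W B6 → L2 hit [D]
6: W B7 → L3 miss [D]
7: W B5 → L1 miss [D]
8: R B7 → L3 hit [D]
9: R B7 → L3 hit [D]
10: R B7 → L3 hit [D]
11: W B7 → L3 hit [D]
12: W B7 → L3 hit [D]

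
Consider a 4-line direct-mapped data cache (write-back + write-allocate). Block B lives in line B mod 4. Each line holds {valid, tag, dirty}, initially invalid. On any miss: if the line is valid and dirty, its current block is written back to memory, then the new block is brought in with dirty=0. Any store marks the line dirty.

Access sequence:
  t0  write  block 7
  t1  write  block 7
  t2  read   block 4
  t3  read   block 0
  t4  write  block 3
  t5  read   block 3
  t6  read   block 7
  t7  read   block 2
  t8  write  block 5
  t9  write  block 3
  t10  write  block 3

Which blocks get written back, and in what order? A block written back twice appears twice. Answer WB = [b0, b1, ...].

  0 | W B7 → L3 miss [D]
  1 | W B7 → L3 hit [D]
  2 | R B4 → L0 miss [-]
  3 | R B0 → L0 miss [-]
  4 | W B3 → L3 miss wb→B7 [D]
  5 | R B3 → L3 hit [D]
  6 | R B7 → L3 miss wb→B3 [-]
  7 | R B2 → L2 miss [-]
  8 | W B5 → L1 miss [D]
  9 | W B3 → L3 miss [D]
  10 | W B3 → L3 hit [D]

WB = [7, 3]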